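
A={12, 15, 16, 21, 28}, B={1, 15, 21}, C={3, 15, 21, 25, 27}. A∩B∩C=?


A ∩ B = {15, 21}
(A ∩ B) ∩ C = {15, 21}

A ∩ B ∩ C = {15, 21}


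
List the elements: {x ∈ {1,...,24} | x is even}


Checking each candidate:
Condition: even numbers in {1,...,24}
Result = {2, 4, 6, 8, 10, 12, 14, 16, 18, 20, 22, 24}

{2, 4, 6, 8, 10, 12, 14, 16, 18, 20, 22, 24}


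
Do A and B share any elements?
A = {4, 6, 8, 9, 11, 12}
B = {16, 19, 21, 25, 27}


Disjoint means A ∩ B = ∅.
A ∩ B = ∅
A ∩ B = ∅, so A and B are disjoint.

No — A and B share no elements (A ∩ B = ∅), so they are disjoint


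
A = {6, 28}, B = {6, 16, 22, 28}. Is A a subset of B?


A ⊆ B means every element of A is in B.
All elements of A are in B.
So A ⊆ B.

Yes, A ⊆ B


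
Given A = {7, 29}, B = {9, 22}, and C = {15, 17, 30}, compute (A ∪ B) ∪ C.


A ∪ B = {7, 9, 22, 29}
(A ∪ B) ∪ C = {7, 9, 15, 17, 22, 29, 30}

A ∪ B ∪ C = {7, 9, 15, 17, 22, 29, 30}


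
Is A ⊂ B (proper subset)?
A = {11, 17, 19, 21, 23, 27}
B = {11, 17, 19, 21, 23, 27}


A ⊂ B requires: A ⊆ B AND A ≠ B.
A ⊆ B? Yes
A = B? Yes
A = B, so A is not a PROPER subset.

No, A is not a proper subset of B


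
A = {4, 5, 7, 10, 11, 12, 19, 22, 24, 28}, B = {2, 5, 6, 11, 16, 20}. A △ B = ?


A △ B = (A \ B) ∪ (B \ A) = elements in exactly one of A or B
A \ B = {4, 7, 10, 12, 19, 22, 24, 28}
B \ A = {2, 6, 16, 20}
A △ B = {2, 4, 6, 7, 10, 12, 16, 19, 20, 22, 24, 28}

A △ B = {2, 4, 6, 7, 10, 12, 16, 19, 20, 22, 24, 28}


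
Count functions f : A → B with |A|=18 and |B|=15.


Each of |A| = 18 inputs maps to any of |B| = 15 outputs.
# functions = |B|^|A| = 15^18
= 1477891880035400390625

Number of functions = 1477891880035400390625


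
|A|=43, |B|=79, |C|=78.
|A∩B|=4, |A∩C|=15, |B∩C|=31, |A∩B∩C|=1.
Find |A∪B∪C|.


|A∪B∪C| = |A|+|B|+|C| - |A∩B|-|A∩C|-|B∩C| + |A∩B∩C|
= 43+79+78 - 4-15-31 + 1
= 200 - 50 + 1
= 151

|A ∪ B ∪ C| = 151


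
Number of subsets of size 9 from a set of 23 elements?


C(n,k) = n! / (k!(n-k)!)
C(23,9) = 23! / (9!14!)
= 817190

C(23,9) = 817190


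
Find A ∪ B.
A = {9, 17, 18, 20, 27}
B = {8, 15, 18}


A ∪ B = all elements in A or B (or both)
A = {9, 17, 18, 20, 27}
B = {8, 15, 18}
A ∪ B = {8, 9, 15, 17, 18, 20, 27}

A ∪ B = {8, 9, 15, 17, 18, 20, 27}


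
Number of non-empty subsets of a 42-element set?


Total subsets = 2^n = 2^42 = 4398046511104
Non-empty subsets exclude the empty set: 2^n - 1
= 4398046511104 - 1
= 4398046511103

Number of non-empty subsets = 4398046511103


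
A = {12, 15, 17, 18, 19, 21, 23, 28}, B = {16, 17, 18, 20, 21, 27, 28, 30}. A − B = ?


A \ B = elements in A but not in B
A = {12, 15, 17, 18, 19, 21, 23, 28}
B = {16, 17, 18, 20, 21, 27, 28, 30}
Remove from A any elements in B
A \ B = {12, 15, 19, 23}

A \ B = {12, 15, 19, 23}


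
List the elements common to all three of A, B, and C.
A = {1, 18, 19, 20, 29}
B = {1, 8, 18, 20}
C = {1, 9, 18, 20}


A ∩ B = {1, 18, 20}
(A ∩ B) ∩ C = {1, 18, 20}

A ∩ B ∩ C = {1, 18, 20}


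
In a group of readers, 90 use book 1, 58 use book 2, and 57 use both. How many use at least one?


|A ∪ B| = |A| + |B| - |A ∩ B|
= 90 + 58 - 57
= 91

|A ∪ B| = 91


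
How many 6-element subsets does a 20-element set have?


C(n,k) = n! / (k!(n-k)!)
C(20,6) = 20! / (6!14!)
= 38760

C(20,6) = 38760


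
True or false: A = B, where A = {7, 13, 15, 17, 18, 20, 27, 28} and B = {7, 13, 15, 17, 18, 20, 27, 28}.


Two sets are equal iff they have exactly the same elements.
A = {7, 13, 15, 17, 18, 20, 27, 28}
B = {7, 13, 15, 17, 18, 20, 27, 28}
Same elements → A = B

Yes, A = B


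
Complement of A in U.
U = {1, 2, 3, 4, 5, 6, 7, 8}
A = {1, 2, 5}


Aᶜ = U \ A = elements in U but not in A
U = {1, 2, 3, 4, 5, 6, 7, 8}
A = {1, 2, 5}
Aᶜ = {3, 4, 6, 7, 8}

Aᶜ = {3, 4, 6, 7, 8}


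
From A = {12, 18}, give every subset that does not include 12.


A subset of A that omits 12 is a subset of A \ {12}, so there are 2^(n-1) = 2^1 = 2 of them.
Subsets excluding 12: ∅, {18}

Subsets excluding 12 (2 total): ∅, {18}


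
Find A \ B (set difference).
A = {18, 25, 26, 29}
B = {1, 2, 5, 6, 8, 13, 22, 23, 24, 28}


A \ B = elements in A but not in B
A = {18, 25, 26, 29}
B = {1, 2, 5, 6, 8, 13, 22, 23, 24, 28}
Remove from A any elements in B
A \ B = {18, 25, 26, 29}

A \ B = {18, 25, 26, 29}


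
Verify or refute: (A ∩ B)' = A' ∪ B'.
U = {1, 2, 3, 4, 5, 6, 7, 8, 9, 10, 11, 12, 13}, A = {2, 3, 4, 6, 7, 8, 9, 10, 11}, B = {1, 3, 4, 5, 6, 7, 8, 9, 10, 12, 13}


LHS: A ∩ B = {3, 4, 6, 7, 8, 9, 10}
(A ∩ B)' = U \ (A ∩ B) = {1, 2, 5, 11, 12, 13}
A' = {1, 5, 12, 13}, B' = {2, 11}
Claimed RHS: A' ∪ B' = {1, 2, 5, 11, 12, 13}
Identity is VALID: LHS = RHS = {1, 2, 5, 11, 12, 13} ✓

Identity is valid. (A ∩ B)' = A' ∪ B' = {1, 2, 5, 11, 12, 13}


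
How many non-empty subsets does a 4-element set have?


Total subsets = 2^n = 2^4 = 16
Non-empty subsets exclude the empty set: 2^n - 1
= 16 - 1
= 15

Number of non-empty subsets = 15


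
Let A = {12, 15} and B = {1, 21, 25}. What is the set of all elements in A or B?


A ∪ B = all elements in A or B (or both)
A = {12, 15}
B = {1, 21, 25}
A ∪ B = {1, 12, 15, 21, 25}

A ∪ B = {1, 12, 15, 21, 25}


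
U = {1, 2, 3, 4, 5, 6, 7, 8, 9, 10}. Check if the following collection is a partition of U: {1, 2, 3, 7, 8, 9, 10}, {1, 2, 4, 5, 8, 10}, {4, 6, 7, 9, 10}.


A partition requires: (1) non-empty parts, (2) pairwise disjoint, (3) union = U
Parts: {1, 2, 3, 7, 8, 9, 10}, {1, 2, 4, 5, 8, 10}, {4, 6, 7, 9, 10}
Union of parts: {1, 2, 3, 4, 5, 6, 7, 8, 9, 10}
U = {1, 2, 3, 4, 5, 6, 7, 8, 9, 10}
All non-empty? True
Pairwise disjoint? False
Covers U? True

No, not a valid partition


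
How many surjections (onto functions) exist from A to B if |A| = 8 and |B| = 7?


n = |A| = 8, k = |B| = 7. Surjections via inclusion-exclusion:
S(n,k) = Σ(-1)^i × C(k,i) × (k-i)^n, i=0 to k
i=0: (-1)^0×C(7,0)×7^8 = 5764801
i=1: (-1)^1×C(7,1)×6^8 = -11757312
i=2: (-1)^2×C(7,2)×5^8 = 8203125
i=3: (-1)^3×C(7,3)×4^8 = -2293760
i=4: (-1)^4×C(7,4)×3^8 = 229635
i=5: (-1)^5×C(7,5)×2^8 = -5376
i=6: (-1)^6×C(7,6)×1^8 = 7
i=7: (-1)^7×C(7,7)×0^8 = 0
Total = 141120

Number of surjections = 141120


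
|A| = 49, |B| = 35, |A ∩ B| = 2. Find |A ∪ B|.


|A ∪ B| = |A| + |B| - |A ∩ B|
= 49 + 35 - 2
= 82

|A ∪ B| = 82


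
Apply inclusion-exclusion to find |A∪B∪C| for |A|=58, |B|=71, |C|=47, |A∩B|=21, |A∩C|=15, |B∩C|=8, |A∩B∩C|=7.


|A∪B∪C| = |A|+|B|+|C| - |A∩B|-|A∩C|-|B∩C| + |A∩B∩C|
= 58+71+47 - 21-15-8 + 7
= 176 - 44 + 7
= 139

|A ∪ B ∪ C| = 139


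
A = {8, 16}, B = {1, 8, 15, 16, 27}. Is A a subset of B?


A ⊆ B means every element of A is in B.
All elements of A are in B.
So A ⊆ B.

Yes, A ⊆ B


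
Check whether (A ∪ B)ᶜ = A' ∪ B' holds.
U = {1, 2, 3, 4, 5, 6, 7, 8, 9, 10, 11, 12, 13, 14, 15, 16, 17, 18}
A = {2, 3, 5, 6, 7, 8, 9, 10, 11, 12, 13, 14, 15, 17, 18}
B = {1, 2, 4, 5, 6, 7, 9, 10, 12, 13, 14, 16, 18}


LHS: A ∪ B = {1, 2, 3, 4, 5, 6, 7, 8, 9, 10, 11, 12, 13, 14, 15, 16, 17, 18}
(A ∪ B)' = U \ (A ∪ B) = ∅
A' = {1, 4, 16}, B' = {3, 8, 11, 15, 17}
Claimed RHS: A' ∪ B' = {1, 3, 4, 8, 11, 15, 16, 17}
Identity is INVALID: LHS = ∅ but the RHS claimed here equals {1, 3, 4, 8, 11, 15, 16, 17}. The correct form is (A ∪ B)' = A' ∩ B'.

Identity is invalid: (A ∪ B)' = ∅ but A' ∪ B' = {1, 3, 4, 8, 11, 15, 16, 17}. The correct De Morgan law is (A ∪ B)' = A' ∩ B'.


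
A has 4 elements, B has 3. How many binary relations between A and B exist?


A relation from A to B is any subset of A × B.
|A × B| = 4 × 3 = 12
# relations = 2^|A × B| = 2^12 = 4096

Number of relations = 4096


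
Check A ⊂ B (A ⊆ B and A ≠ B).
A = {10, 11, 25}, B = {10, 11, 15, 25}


A ⊂ B requires: A ⊆ B AND A ≠ B.
A ⊆ B? Yes
A = B? No
A ⊂ B: Yes (A is a proper subset of B)

Yes, A ⊂ B


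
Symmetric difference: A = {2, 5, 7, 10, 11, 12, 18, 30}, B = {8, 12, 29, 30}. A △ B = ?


A △ B = (A \ B) ∪ (B \ A) = elements in exactly one of A or B
A \ B = {2, 5, 7, 10, 11, 18}
B \ A = {8, 29}
A △ B = {2, 5, 7, 8, 10, 11, 18, 29}

A △ B = {2, 5, 7, 8, 10, 11, 18, 29}


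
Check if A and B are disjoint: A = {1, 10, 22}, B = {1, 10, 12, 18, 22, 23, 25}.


Disjoint means A ∩ B = ∅.
A ∩ B = {1, 10, 22}
A ∩ B ≠ ∅, so A and B are NOT disjoint.

No, A and B are not disjoint (A ∩ B = {1, 10, 22})


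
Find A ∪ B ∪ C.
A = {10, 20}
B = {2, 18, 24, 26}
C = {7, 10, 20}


A ∪ B = {2, 10, 18, 20, 24, 26}
(A ∪ B) ∪ C = {2, 7, 10, 18, 20, 24, 26}

A ∪ B ∪ C = {2, 7, 10, 18, 20, 24, 26}


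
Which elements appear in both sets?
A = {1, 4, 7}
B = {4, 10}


A ∩ B = elements in both A and B
A = {1, 4, 7}
B = {4, 10}
A ∩ B = {4}

A ∩ B = {4}


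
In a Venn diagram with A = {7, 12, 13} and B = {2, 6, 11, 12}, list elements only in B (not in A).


A = {7, 12, 13}
B = {2, 6, 11, 12}
Region: only in B (not in A)
Elements: {2, 6, 11}

Elements only in B (not in A): {2, 6, 11}


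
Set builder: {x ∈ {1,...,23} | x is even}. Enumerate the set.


Checking each candidate:
Condition: even numbers in {1,...,23}
Result = {2, 4, 6, 8, 10, 12, 14, 16, 18, 20, 22}

{2, 4, 6, 8, 10, 12, 14, 16, 18, 20, 22}


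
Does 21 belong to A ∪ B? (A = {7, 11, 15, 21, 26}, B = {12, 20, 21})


A = {7, 11, 15, 21, 26}, B = {12, 20, 21}
A ∪ B = all elements in A or B
A ∪ B = {7, 11, 12, 15, 20, 21, 26}
Checking if 21 ∈ A ∪ B
21 is in A ∪ B → True

21 ∈ A ∪ B


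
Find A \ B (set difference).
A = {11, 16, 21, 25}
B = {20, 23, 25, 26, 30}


A \ B = elements in A but not in B
A = {11, 16, 21, 25}
B = {20, 23, 25, 26, 30}
Remove from A any elements in B
A \ B = {11, 16, 21}

A \ B = {11, 16, 21}


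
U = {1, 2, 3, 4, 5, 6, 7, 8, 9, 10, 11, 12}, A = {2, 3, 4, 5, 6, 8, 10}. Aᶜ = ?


Aᶜ = U \ A = elements in U but not in A
U = {1, 2, 3, 4, 5, 6, 7, 8, 9, 10, 11, 12}
A = {2, 3, 4, 5, 6, 8, 10}
Aᶜ = {1, 7, 9, 11, 12}

Aᶜ = {1, 7, 9, 11, 12}


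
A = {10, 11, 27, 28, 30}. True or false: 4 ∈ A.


A = {10, 11, 27, 28, 30}
Checking if 4 is in A
4 is not in A → False

4 ∉ A


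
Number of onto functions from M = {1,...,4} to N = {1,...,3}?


n = |M| = 4, k = |N| = 3. Surjections via inclusion-exclusion:
S(n,k) = Σ(-1)^i × C(k,i) × (k-i)^n, i=0 to k
i=0: (-1)^0×C(3,0)×3^4 = 81
i=1: (-1)^1×C(3,1)×2^4 = -48
i=2: (-1)^2×C(3,2)×1^4 = 3
i=3: (-1)^3×C(3,3)×0^4 = 0
Total = 36

Number of surjections = 36


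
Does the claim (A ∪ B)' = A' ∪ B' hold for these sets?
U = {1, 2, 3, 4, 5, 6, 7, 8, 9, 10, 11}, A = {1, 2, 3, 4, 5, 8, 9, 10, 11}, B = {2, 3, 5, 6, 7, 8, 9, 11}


LHS: A ∪ B = {1, 2, 3, 4, 5, 6, 7, 8, 9, 10, 11}
(A ∪ B)' = U \ (A ∪ B) = ∅
A' = {6, 7}, B' = {1, 4, 10}
Claimed RHS: A' ∪ B' = {1, 4, 6, 7, 10}
Identity is INVALID: LHS = ∅ but the RHS claimed here equals {1, 4, 6, 7, 10}. The correct form is (A ∪ B)' = A' ∩ B'.

Identity is invalid: (A ∪ B)' = ∅ but A' ∪ B' = {1, 4, 6, 7, 10}. The correct De Morgan law is (A ∪ B)' = A' ∩ B'.


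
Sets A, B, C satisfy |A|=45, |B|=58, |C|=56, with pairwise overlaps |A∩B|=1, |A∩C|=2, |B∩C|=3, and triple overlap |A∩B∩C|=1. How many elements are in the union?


|A∪B∪C| = |A|+|B|+|C| - |A∩B|-|A∩C|-|B∩C| + |A∩B∩C|
= 45+58+56 - 1-2-3 + 1
= 159 - 6 + 1
= 154

|A ∪ B ∪ C| = 154


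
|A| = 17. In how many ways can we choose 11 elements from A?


C(n,k) = n! / (k!(n-k)!)
C(17,11) = 17! / (11!6!)
= 12376

C(17,11) = 12376


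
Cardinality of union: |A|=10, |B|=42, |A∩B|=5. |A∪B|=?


|A ∪ B| = |A| + |B| - |A ∩ B|
= 10 + 42 - 5
= 47

|A ∪ B| = 47


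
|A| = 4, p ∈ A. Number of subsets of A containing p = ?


Subsets of A containing p correspond to subsets of A \ {p}, which has 3 elements.
Count = 2^(n-1) = 2^3
= 8

Number of subsets containing p = 8


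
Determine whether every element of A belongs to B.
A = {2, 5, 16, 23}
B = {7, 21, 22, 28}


A ⊆ B means every element of A is in B.
Elements in A not in B: {2, 5, 16, 23}
So A ⊄ B.

No, A ⊄ B


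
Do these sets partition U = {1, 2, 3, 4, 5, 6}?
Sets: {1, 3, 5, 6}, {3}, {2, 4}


A partition requires: (1) non-empty parts, (2) pairwise disjoint, (3) union = U
Parts: {1, 3, 5, 6}, {3}, {2, 4}
Union of parts: {1, 2, 3, 4, 5, 6}
U = {1, 2, 3, 4, 5, 6}
All non-empty? True
Pairwise disjoint? False
Covers U? True

No, not a valid partition


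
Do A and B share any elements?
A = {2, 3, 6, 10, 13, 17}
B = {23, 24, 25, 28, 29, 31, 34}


Disjoint means A ∩ B = ∅.
A ∩ B = ∅
A ∩ B = ∅, so A and B are disjoint.

No — A and B share no elements (A ∩ B = ∅), so they are disjoint


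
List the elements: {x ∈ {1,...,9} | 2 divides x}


Checking each candidate:
Condition: multiples of 2 in {1,...,9}
Result = {2, 4, 6, 8}

{2, 4, 6, 8}


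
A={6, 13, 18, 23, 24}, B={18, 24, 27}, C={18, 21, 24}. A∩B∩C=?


A ∩ B = {18, 24}
(A ∩ B) ∩ C = {18, 24}

A ∩ B ∩ C = {18, 24}


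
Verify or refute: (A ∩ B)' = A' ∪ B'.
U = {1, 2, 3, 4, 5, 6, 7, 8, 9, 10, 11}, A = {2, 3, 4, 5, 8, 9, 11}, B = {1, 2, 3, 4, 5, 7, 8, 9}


LHS: A ∩ B = {2, 3, 4, 5, 8, 9}
(A ∩ B)' = U \ (A ∩ B) = {1, 6, 7, 10, 11}
A' = {1, 6, 7, 10}, B' = {6, 10, 11}
Claimed RHS: A' ∪ B' = {1, 6, 7, 10, 11}
Identity is VALID: LHS = RHS = {1, 6, 7, 10, 11} ✓

Identity is valid. (A ∩ B)' = A' ∪ B' = {1, 6, 7, 10, 11}


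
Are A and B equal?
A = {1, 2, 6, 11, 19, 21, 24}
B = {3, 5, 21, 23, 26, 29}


Two sets are equal iff they have exactly the same elements.
A = {1, 2, 6, 11, 19, 21, 24}
B = {3, 5, 21, 23, 26, 29}
Differences: {1, 2, 3, 5, 6, 11, 19, 23, 24, 26, 29}
A ≠ B

No, A ≠ B


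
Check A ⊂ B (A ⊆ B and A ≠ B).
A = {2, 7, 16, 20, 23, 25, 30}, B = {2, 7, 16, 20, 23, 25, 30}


A ⊂ B requires: A ⊆ B AND A ≠ B.
A ⊆ B? Yes
A = B? Yes
A = B, so A is not a PROPER subset.

No, A is not a proper subset of B


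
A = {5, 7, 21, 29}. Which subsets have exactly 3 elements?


|A| = 4, so A has C(4,3) = 4 subsets of size 3.
Enumerate by choosing 3 elements from A at a time:
{5, 7, 21}, {5, 7, 29}, {5, 21, 29}, {7, 21, 29}

3-element subsets (4 total): {5, 7, 21}, {5, 7, 29}, {5, 21, 29}, {7, 21, 29}


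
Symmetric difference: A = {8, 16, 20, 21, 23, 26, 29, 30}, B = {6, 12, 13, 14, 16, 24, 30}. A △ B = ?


A △ B = (A \ B) ∪ (B \ A) = elements in exactly one of A or B
A \ B = {8, 20, 21, 23, 26, 29}
B \ A = {6, 12, 13, 14, 24}
A △ B = {6, 8, 12, 13, 14, 20, 21, 23, 24, 26, 29}

A △ B = {6, 8, 12, 13, 14, 20, 21, 23, 24, 26, 29}


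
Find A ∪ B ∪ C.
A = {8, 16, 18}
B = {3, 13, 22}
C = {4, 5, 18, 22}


A ∪ B = {3, 8, 13, 16, 18, 22}
(A ∪ B) ∪ C = {3, 4, 5, 8, 13, 16, 18, 22}

A ∪ B ∪ C = {3, 4, 5, 8, 13, 16, 18, 22}


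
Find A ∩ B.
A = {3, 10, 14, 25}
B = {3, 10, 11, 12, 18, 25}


A ∩ B = elements in both A and B
A = {3, 10, 14, 25}
B = {3, 10, 11, 12, 18, 25}
A ∩ B = {3, 10, 25}

A ∩ B = {3, 10, 25}


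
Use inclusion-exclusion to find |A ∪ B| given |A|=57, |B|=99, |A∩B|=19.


|A ∪ B| = |A| + |B| - |A ∩ B|
= 57 + 99 - 19
= 137

|A ∪ B| = 137


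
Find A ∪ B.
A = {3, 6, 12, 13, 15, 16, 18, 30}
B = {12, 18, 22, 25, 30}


A ∪ B = all elements in A or B (or both)
A = {3, 6, 12, 13, 15, 16, 18, 30}
B = {12, 18, 22, 25, 30}
A ∪ B = {3, 6, 12, 13, 15, 16, 18, 22, 25, 30}

A ∪ B = {3, 6, 12, 13, 15, 16, 18, 22, 25, 30}


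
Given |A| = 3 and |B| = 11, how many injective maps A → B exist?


An injection sends each of |A| = 3 inputs to a distinct output in B.
# injections = |B|·(|B|-1)·…·(|B|-|A|+1) = 11! / (11 - 3)!
= 11 × 10 × 9
= 990

Number of injections = 990


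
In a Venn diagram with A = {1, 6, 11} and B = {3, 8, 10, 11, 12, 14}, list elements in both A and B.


A = {1, 6, 11}
B = {3, 8, 10, 11, 12, 14}
Region: in both A and B
Elements: {11}

Elements in both A and B: {11}


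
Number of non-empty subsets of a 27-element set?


Total subsets = 2^n = 2^27 = 134217728
Non-empty subsets exclude the empty set: 2^n - 1
= 134217728 - 1
= 134217727

Number of non-empty subsets = 134217727


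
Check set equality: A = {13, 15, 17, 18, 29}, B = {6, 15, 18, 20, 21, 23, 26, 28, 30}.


Two sets are equal iff they have exactly the same elements.
A = {13, 15, 17, 18, 29}
B = {6, 15, 18, 20, 21, 23, 26, 28, 30}
Differences: {6, 13, 17, 20, 21, 23, 26, 28, 29, 30}
A ≠ B

No, A ≠ B


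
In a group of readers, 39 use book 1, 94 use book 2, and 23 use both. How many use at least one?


|A ∪ B| = |A| + |B| - |A ∩ B|
= 39 + 94 - 23
= 110

|A ∪ B| = 110


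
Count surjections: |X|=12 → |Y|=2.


n = |X| = 12, k = |Y| = 2. Surjections via inclusion-exclusion:
S(n,k) = Σ(-1)^i × C(k,i) × (k-i)^n, i=0 to k
i=0: (-1)^0×C(2,0)×2^12 = 4096
i=1: (-1)^1×C(2,1)×1^12 = -2
i=2: (-1)^2×C(2,2)×0^12 = 0
Total = 4094

Number of surjections = 4094


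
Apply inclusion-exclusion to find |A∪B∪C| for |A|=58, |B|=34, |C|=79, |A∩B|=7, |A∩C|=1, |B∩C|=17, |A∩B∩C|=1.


|A∪B∪C| = |A|+|B|+|C| - |A∩B|-|A∩C|-|B∩C| + |A∩B∩C|
= 58+34+79 - 7-1-17 + 1
= 171 - 25 + 1
= 147

|A ∪ B ∪ C| = 147


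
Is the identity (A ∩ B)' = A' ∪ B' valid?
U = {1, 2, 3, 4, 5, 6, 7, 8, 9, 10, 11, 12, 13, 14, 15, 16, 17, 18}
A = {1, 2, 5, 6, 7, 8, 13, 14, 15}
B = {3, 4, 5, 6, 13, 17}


LHS: A ∩ B = {5, 6, 13}
(A ∩ B)' = U \ (A ∩ B) = {1, 2, 3, 4, 7, 8, 9, 10, 11, 12, 14, 15, 16, 17, 18}
A' = {3, 4, 9, 10, 11, 12, 16, 17, 18}, B' = {1, 2, 7, 8, 9, 10, 11, 12, 14, 15, 16, 18}
Claimed RHS: A' ∪ B' = {1, 2, 3, 4, 7, 8, 9, 10, 11, 12, 14, 15, 16, 17, 18}
Identity is VALID: LHS = RHS = {1, 2, 3, 4, 7, 8, 9, 10, 11, 12, 14, 15, 16, 17, 18} ✓

Identity is valid. (A ∩ B)' = A' ∪ B' = {1, 2, 3, 4, 7, 8, 9, 10, 11, 12, 14, 15, 16, 17, 18}


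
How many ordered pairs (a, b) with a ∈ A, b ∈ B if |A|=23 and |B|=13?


|A × B| = |A| × |B|
= 23 × 13
= 299

|A × B| = 299


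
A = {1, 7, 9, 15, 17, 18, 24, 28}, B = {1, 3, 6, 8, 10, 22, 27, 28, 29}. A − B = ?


A \ B = elements in A but not in B
A = {1, 7, 9, 15, 17, 18, 24, 28}
B = {1, 3, 6, 8, 10, 22, 27, 28, 29}
Remove from A any elements in B
A \ B = {7, 9, 15, 17, 18, 24}

A \ B = {7, 9, 15, 17, 18, 24}


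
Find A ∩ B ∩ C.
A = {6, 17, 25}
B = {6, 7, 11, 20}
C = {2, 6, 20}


A ∩ B = {6}
(A ∩ B) ∩ C = {6}

A ∩ B ∩ C = {6}


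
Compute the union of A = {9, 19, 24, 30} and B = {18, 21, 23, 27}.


A ∪ B = all elements in A or B (or both)
A = {9, 19, 24, 30}
B = {18, 21, 23, 27}
A ∪ B = {9, 18, 19, 21, 23, 24, 27, 30}

A ∪ B = {9, 18, 19, 21, 23, 24, 27, 30}


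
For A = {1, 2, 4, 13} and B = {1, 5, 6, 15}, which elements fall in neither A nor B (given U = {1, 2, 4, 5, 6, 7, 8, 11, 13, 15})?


A = {1, 2, 4, 13}
B = {1, 5, 6, 15}
Region: in neither A nor B (given U = {1, 2, 4, 5, 6, 7, 8, 11, 13, 15})
Elements: {7, 8, 11}

Elements in neither A nor B (given U = {1, 2, 4, 5, 6, 7, 8, 11, 13, 15}): {7, 8, 11}


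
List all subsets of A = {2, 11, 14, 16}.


|A| = 4, so |P(A)| = 2^4 = 16
Enumerate subsets by cardinality (0 to 4):
∅, {2}, {11}, {14}, {16}, {2, 11}, {2, 14}, {2, 16}, {11, 14}, {11, 16}, {14, 16}, {2, 11, 14}, {2, 11, 16}, {2, 14, 16}, {11, 14, 16}, {2, 11, 14, 16}

P(A) has 16 subsets: ∅, {2}, {11}, {14}, {16}, {2, 11}, {2, 14}, {2, 16}, {11, 14}, {11, 16}, {14, 16}, {2, 11, 14}, {2, 11, 16}, {2, 14, 16}, {11, 14, 16}, {2, 11, 14, 16}


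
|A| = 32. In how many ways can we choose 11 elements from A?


C(n,k) = n! / (k!(n-k)!)
C(32,11) = 32! / (11!21!)
= 129024480

C(32,11) = 129024480


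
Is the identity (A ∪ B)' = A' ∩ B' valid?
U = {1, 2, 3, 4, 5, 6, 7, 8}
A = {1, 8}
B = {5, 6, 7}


LHS: A ∪ B = {1, 5, 6, 7, 8}
(A ∪ B)' = U \ (A ∪ B) = {2, 3, 4}
A' = {2, 3, 4, 5, 6, 7}, B' = {1, 2, 3, 4, 8}
Claimed RHS: A' ∩ B' = {2, 3, 4}
Identity is VALID: LHS = RHS = {2, 3, 4} ✓

Identity is valid. (A ∪ B)' = A' ∩ B' = {2, 3, 4}


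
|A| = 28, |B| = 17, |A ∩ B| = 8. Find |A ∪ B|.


|A ∪ B| = |A| + |B| - |A ∩ B|
= 28 + 17 - 8
= 37

|A ∪ B| = 37


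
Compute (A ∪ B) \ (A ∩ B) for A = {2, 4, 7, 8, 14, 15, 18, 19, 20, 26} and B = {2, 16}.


A △ B = (A \ B) ∪ (B \ A) = elements in exactly one of A or B
A \ B = {4, 7, 8, 14, 15, 18, 19, 20, 26}
B \ A = {16}
A △ B = {4, 7, 8, 14, 15, 16, 18, 19, 20, 26}

A △ B = {4, 7, 8, 14, 15, 16, 18, 19, 20, 26}


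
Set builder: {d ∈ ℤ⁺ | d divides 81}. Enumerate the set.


Checking each candidate:
Condition: positive divisors of 81
Result = {1, 3, 9, 27, 81}

{1, 3, 9, 27, 81}


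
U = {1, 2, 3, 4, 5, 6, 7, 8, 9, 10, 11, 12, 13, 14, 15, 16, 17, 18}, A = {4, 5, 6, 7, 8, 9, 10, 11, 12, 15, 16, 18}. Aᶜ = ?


Aᶜ = U \ A = elements in U but not in A
U = {1, 2, 3, 4, 5, 6, 7, 8, 9, 10, 11, 12, 13, 14, 15, 16, 17, 18}
A = {4, 5, 6, 7, 8, 9, 10, 11, 12, 15, 16, 18}
Aᶜ = {1, 2, 3, 13, 14, 17}

Aᶜ = {1, 2, 3, 13, 14, 17}


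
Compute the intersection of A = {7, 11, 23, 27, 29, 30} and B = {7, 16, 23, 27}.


A ∩ B = elements in both A and B
A = {7, 11, 23, 27, 29, 30}
B = {7, 16, 23, 27}
A ∩ B = {7, 23, 27}

A ∩ B = {7, 23, 27}


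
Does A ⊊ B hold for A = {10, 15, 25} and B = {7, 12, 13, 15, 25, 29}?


A ⊂ B requires: A ⊆ B AND A ≠ B.
A ⊆ B? No
A ⊄ B, so A is not a proper subset.

No, A is not a proper subset of B


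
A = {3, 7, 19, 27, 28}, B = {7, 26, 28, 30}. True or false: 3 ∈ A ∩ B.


A = {3, 7, 19, 27, 28}, B = {7, 26, 28, 30}
A ∩ B = elements in both A and B
A ∩ B = {7, 28}
Checking if 3 ∈ A ∩ B
3 is not in A ∩ B → False

3 ∉ A ∩ B


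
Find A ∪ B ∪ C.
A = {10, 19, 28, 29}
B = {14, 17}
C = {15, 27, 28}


A ∪ B = {10, 14, 17, 19, 28, 29}
(A ∪ B) ∪ C = {10, 14, 15, 17, 19, 27, 28, 29}

A ∪ B ∪ C = {10, 14, 15, 17, 19, 27, 28, 29}


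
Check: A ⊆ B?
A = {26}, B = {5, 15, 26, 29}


A ⊆ B means every element of A is in B.
All elements of A are in B.
So A ⊆ B.

Yes, A ⊆ B


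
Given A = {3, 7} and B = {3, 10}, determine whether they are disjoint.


Disjoint means A ∩ B = ∅.
A ∩ B = {3}
A ∩ B ≠ ∅, so A and B are NOT disjoint.

No, A and B are not disjoint (A ∩ B = {3})


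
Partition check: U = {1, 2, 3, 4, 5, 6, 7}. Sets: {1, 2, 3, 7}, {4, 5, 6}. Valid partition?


A partition requires: (1) non-empty parts, (2) pairwise disjoint, (3) union = U
Parts: {1, 2, 3, 7}, {4, 5, 6}
Union of parts: {1, 2, 3, 4, 5, 6, 7}
U = {1, 2, 3, 4, 5, 6, 7}
All non-empty? True
Pairwise disjoint? True
Covers U? True

Yes, valid partition


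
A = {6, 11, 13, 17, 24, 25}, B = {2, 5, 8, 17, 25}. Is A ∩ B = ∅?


Disjoint means A ∩ B = ∅.
A ∩ B = {17, 25}
A ∩ B ≠ ∅, so A and B are NOT disjoint.

No, A and B are not disjoint (A ∩ B = {17, 25})


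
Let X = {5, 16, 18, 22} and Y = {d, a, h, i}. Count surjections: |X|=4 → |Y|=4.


n = |X| = 4, k = |Y| = 4. Surjections via inclusion-exclusion:
S(n,k) = Σ(-1)^i × C(k,i) × (k-i)^n, i=0 to k
i=0: (-1)^0×C(4,0)×4^4 = 256
i=1: (-1)^1×C(4,1)×3^4 = -324
i=2: (-1)^2×C(4,2)×2^4 = 96
i=3: (-1)^3×C(4,3)×1^4 = -4
i=4: (-1)^4×C(4,4)×0^4 = 0
Total = 24

Number of surjections = 24


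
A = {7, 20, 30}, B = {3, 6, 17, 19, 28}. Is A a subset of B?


A ⊆ B means every element of A is in B.
Elements in A not in B: {7, 20, 30}
So A ⊄ B.

No, A ⊄ B


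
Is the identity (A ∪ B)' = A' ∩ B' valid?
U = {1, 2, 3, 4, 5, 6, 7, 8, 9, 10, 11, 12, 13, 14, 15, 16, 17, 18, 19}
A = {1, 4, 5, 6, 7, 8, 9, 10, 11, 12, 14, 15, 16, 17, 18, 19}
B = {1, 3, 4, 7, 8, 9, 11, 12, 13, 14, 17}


LHS: A ∪ B = {1, 3, 4, 5, 6, 7, 8, 9, 10, 11, 12, 13, 14, 15, 16, 17, 18, 19}
(A ∪ B)' = U \ (A ∪ B) = {2}
A' = {2, 3, 13}, B' = {2, 5, 6, 10, 15, 16, 18, 19}
Claimed RHS: A' ∩ B' = {2}
Identity is VALID: LHS = RHS = {2} ✓

Identity is valid. (A ∪ B)' = A' ∩ B' = {2}


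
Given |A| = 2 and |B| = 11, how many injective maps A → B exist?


An injection sends each of |A| = 2 inputs to a distinct output in B.
# injections = |B|·(|B|-1)·…·(|B|-|A|+1) = 11! / (11 - 2)!
= 11 × 10
= 110

Number of injections = 110


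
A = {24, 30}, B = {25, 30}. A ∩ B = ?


A ∩ B = elements in both A and B
A = {24, 30}
B = {25, 30}
A ∩ B = {30}

A ∩ B = {30}


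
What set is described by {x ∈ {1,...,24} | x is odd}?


Checking each candidate:
Condition: odd numbers in {1,...,24}
Result = {1, 3, 5, 7, 9, 11, 13, 15, 17, 19, 21, 23}

{1, 3, 5, 7, 9, 11, 13, 15, 17, 19, 21, 23}


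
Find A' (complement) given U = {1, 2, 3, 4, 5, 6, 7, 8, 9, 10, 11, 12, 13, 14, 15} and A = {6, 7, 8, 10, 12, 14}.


Aᶜ = U \ A = elements in U but not in A
U = {1, 2, 3, 4, 5, 6, 7, 8, 9, 10, 11, 12, 13, 14, 15}
A = {6, 7, 8, 10, 12, 14}
Aᶜ = {1, 2, 3, 4, 5, 9, 11, 13, 15}

Aᶜ = {1, 2, 3, 4, 5, 9, 11, 13, 15}


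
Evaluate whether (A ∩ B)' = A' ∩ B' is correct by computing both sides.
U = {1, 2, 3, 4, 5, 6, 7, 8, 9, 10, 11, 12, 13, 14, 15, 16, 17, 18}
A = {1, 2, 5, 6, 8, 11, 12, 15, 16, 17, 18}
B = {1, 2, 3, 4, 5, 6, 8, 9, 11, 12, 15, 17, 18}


LHS: A ∩ B = {1, 2, 5, 6, 8, 11, 12, 15, 17, 18}
(A ∩ B)' = U \ (A ∩ B) = {3, 4, 7, 9, 10, 13, 14, 16}
A' = {3, 4, 7, 9, 10, 13, 14}, B' = {7, 10, 13, 14, 16}
Claimed RHS: A' ∩ B' = {7, 10, 13, 14}
Identity is INVALID: LHS = {3, 4, 7, 9, 10, 13, 14, 16} but the RHS claimed here equals {7, 10, 13, 14}. The correct form is (A ∩ B)' = A' ∪ B'.

Identity is invalid: (A ∩ B)' = {3, 4, 7, 9, 10, 13, 14, 16} but A' ∩ B' = {7, 10, 13, 14}. The correct De Morgan law is (A ∩ B)' = A' ∪ B'.


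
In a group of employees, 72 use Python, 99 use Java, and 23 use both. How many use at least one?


|A ∪ B| = |A| + |B| - |A ∩ B|
= 72 + 99 - 23
= 148

|A ∪ B| = 148


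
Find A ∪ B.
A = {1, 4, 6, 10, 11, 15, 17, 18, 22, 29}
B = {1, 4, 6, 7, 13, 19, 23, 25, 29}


A ∪ B = all elements in A or B (or both)
A = {1, 4, 6, 10, 11, 15, 17, 18, 22, 29}
B = {1, 4, 6, 7, 13, 19, 23, 25, 29}
A ∪ B = {1, 4, 6, 7, 10, 11, 13, 15, 17, 18, 19, 22, 23, 25, 29}

A ∪ B = {1, 4, 6, 7, 10, 11, 13, 15, 17, 18, 19, 22, 23, 25, 29}


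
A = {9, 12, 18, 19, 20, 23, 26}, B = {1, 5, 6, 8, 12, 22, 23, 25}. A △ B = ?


A △ B = (A \ B) ∪ (B \ A) = elements in exactly one of A or B
A \ B = {9, 18, 19, 20, 26}
B \ A = {1, 5, 6, 8, 22, 25}
A △ B = {1, 5, 6, 8, 9, 18, 19, 20, 22, 25, 26}

A △ B = {1, 5, 6, 8, 9, 18, 19, 20, 22, 25, 26}


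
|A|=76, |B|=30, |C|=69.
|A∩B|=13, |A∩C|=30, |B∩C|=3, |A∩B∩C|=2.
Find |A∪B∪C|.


|A∪B∪C| = |A|+|B|+|C| - |A∩B|-|A∩C|-|B∩C| + |A∩B∩C|
= 76+30+69 - 13-30-3 + 2
= 175 - 46 + 2
= 131

|A ∪ B ∪ C| = 131


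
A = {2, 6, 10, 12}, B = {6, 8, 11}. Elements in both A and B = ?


A = {2, 6, 10, 12}
B = {6, 8, 11}
Region: in both A and B
Elements: {6}

Elements in both A and B: {6}


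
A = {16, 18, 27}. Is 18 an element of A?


A = {16, 18, 27}
Checking if 18 is in A
18 is in A → True

18 ∈ A


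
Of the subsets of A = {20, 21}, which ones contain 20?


A subset of A contains 20 iff the remaining 1 elements form any subset of A \ {20}.
Count: 2^(n-1) = 2^1 = 2
Subsets containing 20: {20}, {20, 21}

Subsets containing 20 (2 total): {20}, {20, 21}


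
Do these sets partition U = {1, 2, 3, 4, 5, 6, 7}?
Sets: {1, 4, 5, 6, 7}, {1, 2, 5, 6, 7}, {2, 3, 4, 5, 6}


A partition requires: (1) non-empty parts, (2) pairwise disjoint, (3) union = U
Parts: {1, 4, 5, 6, 7}, {1, 2, 5, 6, 7}, {2, 3, 4, 5, 6}
Union of parts: {1, 2, 3, 4, 5, 6, 7}
U = {1, 2, 3, 4, 5, 6, 7}
All non-empty? True
Pairwise disjoint? False
Covers U? True

No, not a valid partition


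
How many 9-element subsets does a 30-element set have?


C(n,k) = n! / (k!(n-k)!)
C(30,9) = 30! / (9!21!)
= 14307150

C(30,9) = 14307150


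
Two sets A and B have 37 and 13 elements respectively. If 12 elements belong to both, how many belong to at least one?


|A ∪ B| = |A| + |B| - |A ∩ B|
= 37 + 13 - 12
= 38

|A ∪ B| = 38


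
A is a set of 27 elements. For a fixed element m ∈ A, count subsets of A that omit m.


Subsets of A avoiding m are subsets of A \ {m}, which has 26 elements.
Count = 2^(n-1) = 2^26
= 67108864

Number of subsets avoiding m = 67108864


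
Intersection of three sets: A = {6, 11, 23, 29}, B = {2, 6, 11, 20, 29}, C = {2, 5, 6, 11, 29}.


A ∩ B = {6, 11, 29}
(A ∩ B) ∩ C = {6, 11, 29}

A ∩ B ∩ C = {6, 11, 29}


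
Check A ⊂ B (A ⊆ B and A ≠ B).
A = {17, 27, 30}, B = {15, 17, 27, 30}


A ⊂ B requires: A ⊆ B AND A ≠ B.
A ⊆ B? Yes
A = B? No
A ⊂ B: Yes (A is a proper subset of B)

Yes, A ⊂ B


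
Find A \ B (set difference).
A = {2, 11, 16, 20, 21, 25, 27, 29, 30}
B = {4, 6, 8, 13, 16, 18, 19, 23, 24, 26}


A \ B = elements in A but not in B
A = {2, 11, 16, 20, 21, 25, 27, 29, 30}
B = {4, 6, 8, 13, 16, 18, 19, 23, 24, 26}
Remove from A any elements in B
A \ B = {2, 11, 20, 21, 25, 27, 29, 30}

A \ B = {2, 11, 20, 21, 25, 27, 29, 30}


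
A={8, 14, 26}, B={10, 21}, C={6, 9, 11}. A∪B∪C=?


A ∪ B = {8, 10, 14, 21, 26}
(A ∪ B) ∪ C = {6, 8, 9, 10, 11, 14, 21, 26}

A ∪ B ∪ C = {6, 8, 9, 10, 11, 14, 21, 26}


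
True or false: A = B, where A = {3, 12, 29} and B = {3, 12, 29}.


Two sets are equal iff they have exactly the same elements.
A = {3, 12, 29}
B = {3, 12, 29}
Same elements → A = B

Yes, A = B


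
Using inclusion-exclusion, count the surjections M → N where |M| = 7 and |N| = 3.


n = |M| = 7, k = |N| = 3. Surjections via inclusion-exclusion:
S(n,k) = Σ(-1)^i × C(k,i) × (k-i)^n, i=0 to k
i=0: (-1)^0×C(3,0)×3^7 = 2187
i=1: (-1)^1×C(3,1)×2^7 = -384
i=2: (-1)^2×C(3,2)×1^7 = 3
i=3: (-1)^3×C(3,3)×0^7 = 0
Total = 1806

Number of surjections = 1806


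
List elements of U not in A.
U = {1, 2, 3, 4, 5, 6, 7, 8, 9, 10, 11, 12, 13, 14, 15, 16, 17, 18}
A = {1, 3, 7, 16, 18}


Aᶜ = U \ A = elements in U but not in A
U = {1, 2, 3, 4, 5, 6, 7, 8, 9, 10, 11, 12, 13, 14, 15, 16, 17, 18}
A = {1, 3, 7, 16, 18}
Aᶜ = {2, 4, 5, 6, 8, 9, 10, 11, 12, 13, 14, 15, 17}

Aᶜ = {2, 4, 5, 6, 8, 9, 10, 11, 12, 13, 14, 15, 17}


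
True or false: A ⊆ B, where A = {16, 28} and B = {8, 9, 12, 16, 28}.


A ⊆ B means every element of A is in B.
All elements of A are in B.
So A ⊆ B.

Yes, A ⊆ B


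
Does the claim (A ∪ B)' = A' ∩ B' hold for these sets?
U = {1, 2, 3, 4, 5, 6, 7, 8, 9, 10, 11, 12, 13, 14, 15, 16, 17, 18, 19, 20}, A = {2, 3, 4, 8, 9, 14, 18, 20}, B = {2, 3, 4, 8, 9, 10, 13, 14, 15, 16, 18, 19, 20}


LHS: A ∪ B = {2, 3, 4, 8, 9, 10, 13, 14, 15, 16, 18, 19, 20}
(A ∪ B)' = U \ (A ∪ B) = {1, 5, 6, 7, 11, 12, 17}
A' = {1, 5, 6, 7, 10, 11, 12, 13, 15, 16, 17, 19}, B' = {1, 5, 6, 7, 11, 12, 17}
Claimed RHS: A' ∩ B' = {1, 5, 6, 7, 11, 12, 17}
Identity is VALID: LHS = RHS = {1, 5, 6, 7, 11, 12, 17} ✓

Identity is valid. (A ∪ B)' = A' ∩ B' = {1, 5, 6, 7, 11, 12, 17}


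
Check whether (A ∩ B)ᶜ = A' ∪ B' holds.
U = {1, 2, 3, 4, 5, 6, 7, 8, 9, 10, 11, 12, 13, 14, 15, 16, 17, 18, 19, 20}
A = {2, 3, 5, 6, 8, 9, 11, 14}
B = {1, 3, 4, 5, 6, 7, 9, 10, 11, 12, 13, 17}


LHS: A ∩ B = {3, 5, 6, 9, 11}
(A ∩ B)' = U \ (A ∩ B) = {1, 2, 4, 7, 8, 10, 12, 13, 14, 15, 16, 17, 18, 19, 20}
A' = {1, 4, 7, 10, 12, 13, 15, 16, 17, 18, 19, 20}, B' = {2, 8, 14, 15, 16, 18, 19, 20}
Claimed RHS: A' ∪ B' = {1, 2, 4, 7, 8, 10, 12, 13, 14, 15, 16, 17, 18, 19, 20}
Identity is VALID: LHS = RHS = {1, 2, 4, 7, 8, 10, 12, 13, 14, 15, 16, 17, 18, 19, 20} ✓

Identity is valid. (A ∩ B)' = A' ∪ B' = {1, 2, 4, 7, 8, 10, 12, 13, 14, 15, 16, 17, 18, 19, 20}


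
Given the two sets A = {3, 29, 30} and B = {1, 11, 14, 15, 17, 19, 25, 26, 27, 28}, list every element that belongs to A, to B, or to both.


A ∪ B = all elements in A or B (or both)
A = {3, 29, 30}
B = {1, 11, 14, 15, 17, 19, 25, 26, 27, 28}
A ∪ B = {1, 3, 11, 14, 15, 17, 19, 25, 26, 27, 28, 29, 30}

A ∪ B = {1, 3, 11, 14, 15, 17, 19, 25, 26, 27, 28, 29, 30}


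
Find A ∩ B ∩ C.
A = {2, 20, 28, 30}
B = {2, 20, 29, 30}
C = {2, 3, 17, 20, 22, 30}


A ∩ B = {2, 20, 30}
(A ∩ B) ∩ C = {2, 20, 30}

A ∩ B ∩ C = {2, 20, 30}


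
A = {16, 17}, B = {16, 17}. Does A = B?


Two sets are equal iff they have exactly the same elements.
A = {16, 17}
B = {16, 17}
Same elements → A = B

Yes, A = B


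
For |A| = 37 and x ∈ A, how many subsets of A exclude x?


Subsets of A avoiding x are subsets of A \ {x}, which has 36 elements.
Count = 2^(n-1) = 2^36
= 68719476736

Number of subsets avoiding x = 68719476736


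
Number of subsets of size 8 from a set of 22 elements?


C(n,k) = n! / (k!(n-k)!)
C(22,8) = 22! / (8!14!)
= 319770

C(22,8) = 319770


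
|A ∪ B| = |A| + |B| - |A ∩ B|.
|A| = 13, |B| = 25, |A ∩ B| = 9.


|A ∪ B| = |A| + |B| - |A ∩ B|
= 13 + 25 - 9
= 29

|A ∪ B| = 29


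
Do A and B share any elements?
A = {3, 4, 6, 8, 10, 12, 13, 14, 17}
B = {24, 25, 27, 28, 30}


Disjoint means A ∩ B = ∅.
A ∩ B = ∅
A ∩ B = ∅, so A and B are disjoint.

No — A and B share no elements (A ∩ B = ∅), so they are disjoint


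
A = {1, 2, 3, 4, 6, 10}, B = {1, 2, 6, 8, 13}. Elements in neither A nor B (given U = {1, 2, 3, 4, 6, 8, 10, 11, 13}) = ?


A = {1, 2, 3, 4, 6, 10}
B = {1, 2, 6, 8, 13}
Region: in neither A nor B (given U = {1, 2, 3, 4, 6, 8, 10, 11, 13})
Elements: {11}

Elements in neither A nor B (given U = {1, 2, 3, 4, 6, 8, 10, 11, 13}): {11}


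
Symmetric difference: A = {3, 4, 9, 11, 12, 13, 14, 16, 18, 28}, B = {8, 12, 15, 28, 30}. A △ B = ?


A △ B = (A \ B) ∪ (B \ A) = elements in exactly one of A or B
A \ B = {3, 4, 9, 11, 13, 14, 16, 18}
B \ A = {8, 15, 30}
A △ B = {3, 4, 8, 9, 11, 13, 14, 15, 16, 18, 30}

A △ B = {3, 4, 8, 9, 11, 13, 14, 15, 16, 18, 30}


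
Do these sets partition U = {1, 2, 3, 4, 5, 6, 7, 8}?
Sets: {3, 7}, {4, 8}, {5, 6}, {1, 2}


A partition requires: (1) non-empty parts, (2) pairwise disjoint, (3) union = U
Parts: {3, 7}, {4, 8}, {5, 6}, {1, 2}
Union of parts: {1, 2, 3, 4, 5, 6, 7, 8}
U = {1, 2, 3, 4, 5, 6, 7, 8}
All non-empty? True
Pairwise disjoint? True
Covers U? True

Yes, valid partition


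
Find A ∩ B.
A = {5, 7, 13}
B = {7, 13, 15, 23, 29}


A ∩ B = elements in both A and B
A = {5, 7, 13}
B = {7, 13, 15, 23, 29}
A ∩ B = {7, 13}

A ∩ B = {7, 13}


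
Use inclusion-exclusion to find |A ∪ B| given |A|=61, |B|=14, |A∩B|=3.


|A ∪ B| = |A| + |B| - |A ∩ B|
= 61 + 14 - 3
= 72

|A ∪ B| = 72


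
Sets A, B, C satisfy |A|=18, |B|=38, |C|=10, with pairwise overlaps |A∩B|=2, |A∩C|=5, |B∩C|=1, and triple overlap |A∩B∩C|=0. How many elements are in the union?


|A∪B∪C| = |A|+|B|+|C| - |A∩B|-|A∩C|-|B∩C| + |A∩B∩C|
= 18+38+10 - 2-5-1 + 0
= 66 - 8 + 0
= 58

|A ∪ B ∪ C| = 58


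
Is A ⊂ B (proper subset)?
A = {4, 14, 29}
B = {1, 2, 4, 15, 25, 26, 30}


A ⊂ B requires: A ⊆ B AND A ≠ B.
A ⊆ B? No
A ⊄ B, so A is not a proper subset.

No, A is not a proper subset of B


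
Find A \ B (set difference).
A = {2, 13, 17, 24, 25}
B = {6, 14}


A \ B = elements in A but not in B
A = {2, 13, 17, 24, 25}
B = {6, 14}
Remove from A any elements in B
A \ B = {2, 13, 17, 24, 25}

A \ B = {2, 13, 17, 24, 25}


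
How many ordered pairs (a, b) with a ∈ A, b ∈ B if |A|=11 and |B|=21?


|A × B| = |A| × |B|
= 11 × 21
= 231

|A × B| = 231


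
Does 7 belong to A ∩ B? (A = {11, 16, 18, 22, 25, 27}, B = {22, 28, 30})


A = {11, 16, 18, 22, 25, 27}, B = {22, 28, 30}
A ∩ B = elements in both A and B
A ∩ B = {22}
Checking if 7 ∈ A ∩ B
7 is not in A ∩ B → False

7 ∉ A ∩ B


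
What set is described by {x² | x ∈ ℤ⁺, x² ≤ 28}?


Checking each candidate:
Condition: positive perfect squares ≤ 28
Result = {1, 4, 9, 16, 25}

{1, 4, 9, 16, 25}


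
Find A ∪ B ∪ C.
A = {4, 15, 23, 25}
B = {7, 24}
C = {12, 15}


A ∪ B = {4, 7, 15, 23, 24, 25}
(A ∪ B) ∪ C = {4, 7, 12, 15, 23, 24, 25}

A ∪ B ∪ C = {4, 7, 12, 15, 23, 24, 25}


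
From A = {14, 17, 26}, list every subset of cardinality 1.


|A| = 3, so A has C(3,1) = 3 subsets of size 1.
Enumerate by choosing 1 elements from A at a time:
{14}, {17}, {26}

1-element subsets (3 total): {14}, {17}, {26}


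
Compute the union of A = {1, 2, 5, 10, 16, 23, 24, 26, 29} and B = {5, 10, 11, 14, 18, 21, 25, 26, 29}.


A ∪ B = all elements in A or B (or both)
A = {1, 2, 5, 10, 16, 23, 24, 26, 29}
B = {5, 10, 11, 14, 18, 21, 25, 26, 29}
A ∪ B = {1, 2, 5, 10, 11, 14, 16, 18, 21, 23, 24, 25, 26, 29}

A ∪ B = {1, 2, 5, 10, 11, 14, 16, 18, 21, 23, 24, 25, 26, 29}


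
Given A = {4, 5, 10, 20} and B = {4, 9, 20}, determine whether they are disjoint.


Disjoint means A ∩ B = ∅.
A ∩ B = {4, 20}
A ∩ B ≠ ∅, so A and B are NOT disjoint.

No, A and B are not disjoint (A ∩ B = {4, 20})


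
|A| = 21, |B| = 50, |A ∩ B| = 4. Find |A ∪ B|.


|A ∪ B| = |A| + |B| - |A ∩ B|
= 21 + 50 - 4
= 67

|A ∪ B| = 67


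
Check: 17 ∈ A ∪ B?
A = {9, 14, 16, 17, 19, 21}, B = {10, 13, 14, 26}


A = {9, 14, 16, 17, 19, 21}, B = {10, 13, 14, 26}
A ∪ B = all elements in A or B
A ∪ B = {9, 10, 13, 14, 16, 17, 19, 21, 26}
Checking if 17 ∈ A ∪ B
17 is in A ∪ B → True

17 ∈ A ∪ B


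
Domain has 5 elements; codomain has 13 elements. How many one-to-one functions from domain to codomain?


An injection sends each of |A| = 5 inputs to a distinct output in B.
# injections = |B|·(|B|-1)·…·(|B|-|A|+1) = 13! / (13 - 5)!
= 13 × 12 × 11 × 10 × 9
= 154440

Number of injections = 154440


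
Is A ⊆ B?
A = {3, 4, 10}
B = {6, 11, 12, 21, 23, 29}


A ⊆ B means every element of A is in B.
Elements in A not in B: {3, 4, 10}
So A ⊄ B.

No, A ⊄ B


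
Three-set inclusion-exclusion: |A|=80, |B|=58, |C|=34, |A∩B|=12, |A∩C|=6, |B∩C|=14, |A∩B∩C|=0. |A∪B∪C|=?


|A∪B∪C| = |A|+|B|+|C| - |A∩B|-|A∩C|-|B∩C| + |A∩B∩C|
= 80+58+34 - 12-6-14 + 0
= 172 - 32 + 0
= 140

|A ∪ B ∪ C| = 140


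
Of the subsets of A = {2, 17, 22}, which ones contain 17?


A subset of A contains 17 iff the remaining 2 elements form any subset of A \ {17}.
Count: 2^(n-1) = 2^2 = 4
Subsets containing 17: {17}, {2, 17}, {17, 22}, {2, 17, 22}

Subsets containing 17 (4 total): {17}, {2, 17}, {17, 22}, {2, 17, 22}


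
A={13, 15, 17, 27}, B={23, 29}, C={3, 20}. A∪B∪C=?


A ∪ B = {13, 15, 17, 23, 27, 29}
(A ∪ B) ∪ C = {3, 13, 15, 17, 20, 23, 27, 29}

A ∪ B ∪ C = {3, 13, 15, 17, 20, 23, 27, 29}


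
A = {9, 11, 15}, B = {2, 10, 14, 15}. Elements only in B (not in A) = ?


A = {9, 11, 15}
B = {2, 10, 14, 15}
Region: only in B (not in A)
Elements: {2, 10, 14}

Elements only in B (not in A): {2, 10, 14}


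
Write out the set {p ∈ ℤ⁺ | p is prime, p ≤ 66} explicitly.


Checking each candidate:
Condition: primes ≤ 66
Result = {2, 3, 5, 7, 11, 13, 17, 19, 23, 29, 31, 37, 41, 43, 47, 53, 59, 61}

{2, 3, 5, 7, 11, 13, 17, 19, 23, 29, 31, 37, 41, 43, 47, 53, 59, 61}


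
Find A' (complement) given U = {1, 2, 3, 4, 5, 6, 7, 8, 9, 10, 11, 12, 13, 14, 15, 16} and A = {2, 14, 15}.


Aᶜ = U \ A = elements in U but not in A
U = {1, 2, 3, 4, 5, 6, 7, 8, 9, 10, 11, 12, 13, 14, 15, 16}
A = {2, 14, 15}
Aᶜ = {1, 3, 4, 5, 6, 7, 8, 9, 10, 11, 12, 13, 16}

Aᶜ = {1, 3, 4, 5, 6, 7, 8, 9, 10, 11, 12, 13, 16}


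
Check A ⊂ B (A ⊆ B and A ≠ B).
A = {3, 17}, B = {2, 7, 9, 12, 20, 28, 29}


A ⊂ B requires: A ⊆ B AND A ≠ B.
A ⊆ B? No
A ⊄ B, so A is not a proper subset.

No, A is not a proper subset of B
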